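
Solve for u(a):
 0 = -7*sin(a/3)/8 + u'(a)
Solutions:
 u(a) = C1 - 21*cos(a/3)/8


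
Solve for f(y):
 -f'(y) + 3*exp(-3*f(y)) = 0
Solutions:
 f(y) = log(C1 + 9*y)/3
 f(y) = log((-3^(1/3) - 3^(5/6)*I)*(C1 + 3*y)^(1/3)/2)
 f(y) = log((-3^(1/3) + 3^(5/6)*I)*(C1 + 3*y)^(1/3)/2)


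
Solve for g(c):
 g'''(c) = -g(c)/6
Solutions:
 g(c) = C3*exp(-6^(2/3)*c/6) + (C1*sin(2^(2/3)*3^(1/6)*c/4) + C2*cos(2^(2/3)*3^(1/6)*c/4))*exp(6^(2/3)*c/12)


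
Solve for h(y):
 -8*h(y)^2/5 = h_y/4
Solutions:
 h(y) = 5/(C1 + 32*y)


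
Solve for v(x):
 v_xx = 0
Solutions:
 v(x) = C1 + C2*x


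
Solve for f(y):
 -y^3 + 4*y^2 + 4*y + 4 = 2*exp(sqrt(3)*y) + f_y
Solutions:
 f(y) = C1 - y^4/4 + 4*y^3/3 + 2*y^2 + 4*y - 2*sqrt(3)*exp(sqrt(3)*y)/3


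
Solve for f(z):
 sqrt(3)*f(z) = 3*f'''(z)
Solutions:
 f(z) = C3*exp(3^(5/6)*z/3) + (C1*sin(3^(1/3)*z/2) + C2*cos(3^(1/3)*z/2))*exp(-3^(5/6)*z/6)


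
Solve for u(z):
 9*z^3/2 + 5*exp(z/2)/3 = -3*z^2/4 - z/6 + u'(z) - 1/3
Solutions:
 u(z) = C1 + 9*z^4/8 + z^3/4 + z^2/12 + z/3 + 10*exp(z/2)/3


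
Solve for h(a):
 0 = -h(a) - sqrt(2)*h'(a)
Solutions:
 h(a) = C1*exp(-sqrt(2)*a/2)


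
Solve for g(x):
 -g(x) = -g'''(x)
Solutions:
 g(x) = C3*exp(x) + (C1*sin(sqrt(3)*x/2) + C2*cos(sqrt(3)*x/2))*exp(-x/2)


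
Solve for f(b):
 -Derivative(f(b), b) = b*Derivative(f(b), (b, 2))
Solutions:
 f(b) = C1 + C2*log(b)


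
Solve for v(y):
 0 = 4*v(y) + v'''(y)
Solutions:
 v(y) = C3*exp(-2^(2/3)*y) + (C1*sin(2^(2/3)*sqrt(3)*y/2) + C2*cos(2^(2/3)*sqrt(3)*y/2))*exp(2^(2/3)*y/2)


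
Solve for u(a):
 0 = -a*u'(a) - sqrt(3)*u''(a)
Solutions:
 u(a) = C1 + C2*erf(sqrt(2)*3^(3/4)*a/6)


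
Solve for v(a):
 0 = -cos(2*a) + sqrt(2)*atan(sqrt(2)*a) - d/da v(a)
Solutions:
 v(a) = C1 + sqrt(2)*(a*atan(sqrt(2)*a) - sqrt(2)*log(2*a^2 + 1)/4) - sin(2*a)/2


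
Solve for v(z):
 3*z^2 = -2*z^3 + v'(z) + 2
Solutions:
 v(z) = C1 + z^4/2 + z^3 - 2*z


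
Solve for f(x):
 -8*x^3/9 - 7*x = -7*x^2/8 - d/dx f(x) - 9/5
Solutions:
 f(x) = C1 + 2*x^4/9 - 7*x^3/24 + 7*x^2/2 - 9*x/5


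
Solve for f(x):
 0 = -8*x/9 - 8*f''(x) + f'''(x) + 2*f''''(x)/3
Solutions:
 f(x) = C1 + C2*x + C3*exp(x*(-3 + sqrt(201))/4) + C4*exp(-x*(3 + sqrt(201))/4) - x^3/54 - x^2/144


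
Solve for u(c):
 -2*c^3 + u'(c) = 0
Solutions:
 u(c) = C1 + c^4/2


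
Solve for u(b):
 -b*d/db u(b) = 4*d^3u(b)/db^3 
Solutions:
 u(b) = C1 + Integral(C2*airyai(-2^(1/3)*b/2) + C3*airybi(-2^(1/3)*b/2), b)


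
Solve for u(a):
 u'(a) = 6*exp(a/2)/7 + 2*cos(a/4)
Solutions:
 u(a) = C1 + 12*exp(a/2)/7 + 8*sin(a/4)


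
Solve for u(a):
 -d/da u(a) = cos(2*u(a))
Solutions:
 u(a) = -asin((C1 + exp(4*a))/(C1 - exp(4*a)))/2 + pi/2
 u(a) = asin((C1 + exp(4*a))/(C1 - exp(4*a)))/2


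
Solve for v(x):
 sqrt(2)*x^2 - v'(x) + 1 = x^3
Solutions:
 v(x) = C1 - x^4/4 + sqrt(2)*x^3/3 + x


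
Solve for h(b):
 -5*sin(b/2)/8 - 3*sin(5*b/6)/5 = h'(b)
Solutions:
 h(b) = C1 + 5*cos(b/2)/4 + 18*cos(5*b/6)/25


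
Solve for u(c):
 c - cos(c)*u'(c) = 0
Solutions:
 u(c) = C1 + Integral(c/cos(c), c)


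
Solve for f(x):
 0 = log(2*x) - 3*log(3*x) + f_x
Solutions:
 f(x) = C1 + 2*x*log(x) - 2*x + x*log(27/2)


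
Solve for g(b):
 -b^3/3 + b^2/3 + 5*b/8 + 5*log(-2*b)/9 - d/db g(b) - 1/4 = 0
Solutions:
 g(b) = C1 - b^4/12 + b^3/9 + 5*b^2/16 + 5*b*log(-b)/9 + b*(-29 + 20*log(2))/36


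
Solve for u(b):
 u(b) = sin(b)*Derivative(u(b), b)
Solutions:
 u(b) = C1*sqrt(cos(b) - 1)/sqrt(cos(b) + 1)


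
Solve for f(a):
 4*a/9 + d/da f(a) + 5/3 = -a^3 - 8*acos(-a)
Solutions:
 f(a) = C1 - a^4/4 - 2*a^2/9 - 8*a*acos(-a) - 5*a/3 - 8*sqrt(1 - a^2)


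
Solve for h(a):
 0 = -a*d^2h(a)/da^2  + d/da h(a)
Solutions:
 h(a) = C1 + C2*a^2


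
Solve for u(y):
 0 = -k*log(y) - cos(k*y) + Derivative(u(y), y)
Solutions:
 u(y) = C1 + k*y*(log(y) - 1) + Piecewise((sin(k*y)/k, Ne(k, 0)), (y, True))


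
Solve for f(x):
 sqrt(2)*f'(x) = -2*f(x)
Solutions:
 f(x) = C1*exp(-sqrt(2)*x)


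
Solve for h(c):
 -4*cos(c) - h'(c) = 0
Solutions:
 h(c) = C1 - 4*sin(c)


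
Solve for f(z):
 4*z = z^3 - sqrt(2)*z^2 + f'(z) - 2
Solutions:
 f(z) = C1 - z^4/4 + sqrt(2)*z^3/3 + 2*z^2 + 2*z


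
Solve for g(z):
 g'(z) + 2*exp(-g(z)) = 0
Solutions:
 g(z) = log(C1 - 2*z)


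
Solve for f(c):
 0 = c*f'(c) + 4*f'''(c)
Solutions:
 f(c) = C1 + Integral(C2*airyai(-2^(1/3)*c/2) + C3*airybi(-2^(1/3)*c/2), c)


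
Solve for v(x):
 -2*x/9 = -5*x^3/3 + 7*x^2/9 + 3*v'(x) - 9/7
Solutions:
 v(x) = C1 + 5*x^4/36 - 7*x^3/81 - x^2/27 + 3*x/7


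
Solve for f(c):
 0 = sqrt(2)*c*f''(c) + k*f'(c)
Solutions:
 f(c) = C1 + c^(-sqrt(2)*re(k)/2 + 1)*(C2*sin(sqrt(2)*log(c)*Abs(im(k))/2) + C3*cos(sqrt(2)*log(c)*im(k)/2))


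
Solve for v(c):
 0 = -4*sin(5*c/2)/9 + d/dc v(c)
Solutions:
 v(c) = C1 - 8*cos(5*c/2)/45


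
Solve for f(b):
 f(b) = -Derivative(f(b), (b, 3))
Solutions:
 f(b) = C3*exp(-b) + (C1*sin(sqrt(3)*b/2) + C2*cos(sqrt(3)*b/2))*exp(b/2)


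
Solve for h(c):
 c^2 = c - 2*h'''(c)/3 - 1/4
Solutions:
 h(c) = C1 + C2*c + C3*c^2 - c^5/40 + c^4/16 - c^3/16


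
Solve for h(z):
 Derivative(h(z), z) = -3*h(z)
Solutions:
 h(z) = C1*exp(-3*z)


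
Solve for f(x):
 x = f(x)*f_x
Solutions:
 f(x) = -sqrt(C1 + x^2)
 f(x) = sqrt(C1 + x^2)


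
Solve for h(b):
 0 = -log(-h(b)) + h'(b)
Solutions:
 -li(-h(b)) = C1 + b


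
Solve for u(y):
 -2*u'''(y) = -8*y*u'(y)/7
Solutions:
 u(y) = C1 + Integral(C2*airyai(14^(2/3)*y/7) + C3*airybi(14^(2/3)*y/7), y)


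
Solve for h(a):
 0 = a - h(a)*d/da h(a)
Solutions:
 h(a) = -sqrt(C1 + a^2)
 h(a) = sqrt(C1 + a^2)


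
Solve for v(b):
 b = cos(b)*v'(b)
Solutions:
 v(b) = C1 + Integral(b/cos(b), b)


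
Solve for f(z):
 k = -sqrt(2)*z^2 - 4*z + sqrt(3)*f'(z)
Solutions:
 f(z) = C1 + sqrt(3)*k*z/3 + sqrt(6)*z^3/9 + 2*sqrt(3)*z^2/3


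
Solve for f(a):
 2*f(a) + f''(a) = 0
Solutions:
 f(a) = C1*sin(sqrt(2)*a) + C2*cos(sqrt(2)*a)


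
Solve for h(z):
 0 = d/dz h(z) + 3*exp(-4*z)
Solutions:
 h(z) = C1 + 3*exp(-4*z)/4


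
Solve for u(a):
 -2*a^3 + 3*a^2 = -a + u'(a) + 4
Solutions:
 u(a) = C1 - a^4/2 + a^3 + a^2/2 - 4*a


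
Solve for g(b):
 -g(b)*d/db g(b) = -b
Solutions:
 g(b) = -sqrt(C1 + b^2)
 g(b) = sqrt(C1 + b^2)


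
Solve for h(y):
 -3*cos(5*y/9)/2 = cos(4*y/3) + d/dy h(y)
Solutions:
 h(y) = C1 - 27*sin(5*y/9)/10 - 3*sin(4*y/3)/4


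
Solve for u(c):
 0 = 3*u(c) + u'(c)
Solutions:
 u(c) = C1*exp(-3*c)


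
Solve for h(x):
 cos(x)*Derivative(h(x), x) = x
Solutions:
 h(x) = C1 + Integral(x/cos(x), x)


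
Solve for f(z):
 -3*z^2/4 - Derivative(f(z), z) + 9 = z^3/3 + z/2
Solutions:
 f(z) = C1 - z^4/12 - z^3/4 - z^2/4 + 9*z


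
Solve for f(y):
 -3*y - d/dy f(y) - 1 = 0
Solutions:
 f(y) = C1 - 3*y^2/2 - y


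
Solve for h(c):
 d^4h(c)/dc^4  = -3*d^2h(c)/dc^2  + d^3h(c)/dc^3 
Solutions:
 h(c) = C1 + C2*c + (C3*sin(sqrt(11)*c/2) + C4*cos(sqrt(11)*c/2))*exp(c/2)


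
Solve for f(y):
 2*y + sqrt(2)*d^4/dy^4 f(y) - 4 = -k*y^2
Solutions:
 f(y) = C1 + C2*y + C3*y^2 + C4*y^3 - sqrt(2)*k*y^6/720 - sqrt(2)*y^5/120 + sqrt(2)*y^4/12


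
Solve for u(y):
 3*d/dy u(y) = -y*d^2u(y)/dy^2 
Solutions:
 u(y) = C1 + C2/y^2


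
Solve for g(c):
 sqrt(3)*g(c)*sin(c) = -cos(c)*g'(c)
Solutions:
 g(c) = C1*cos(c)^(sqrt(3))


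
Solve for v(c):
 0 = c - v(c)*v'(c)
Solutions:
 v(c) = -sqrt(C1 + c^2)
 v(c) = sqrt(C1 + c^2)


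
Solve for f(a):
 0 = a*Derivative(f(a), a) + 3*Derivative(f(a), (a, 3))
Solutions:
 f(a) = C1 + Integral(C2*airyai(-3^(2/3)*a/3) + C3*airybi(-3^(2/3)*a/3), a)


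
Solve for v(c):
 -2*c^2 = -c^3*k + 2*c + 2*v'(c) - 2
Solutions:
 v(c) = C1 + c^4*k/8 - c^3/3 - c^2/2 + c


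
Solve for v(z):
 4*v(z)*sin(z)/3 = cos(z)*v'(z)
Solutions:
 v(z) = C1/cos(z)^(4/3)


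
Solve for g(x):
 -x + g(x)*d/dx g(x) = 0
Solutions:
 g(x) = -sqrt(C1 + x^2)
 g(x) = sqrt(C1 + x^2)


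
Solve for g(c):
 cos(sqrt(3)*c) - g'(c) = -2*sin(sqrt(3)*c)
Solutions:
 g(c) = C1 + sqrt(3)*sin(sqrt(3)*c)/3 - 2*sqrt(3)*cos(sqrt(3)*c)/3


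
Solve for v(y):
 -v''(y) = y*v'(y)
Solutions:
 v(y) = C1 + C2*erf(sqrt(2)*y/2)


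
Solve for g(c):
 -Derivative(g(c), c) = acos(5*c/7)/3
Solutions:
 g(c) = C1 - c*acos(5*c/7)/3 + sqrt(49 - 25*c^2)/15


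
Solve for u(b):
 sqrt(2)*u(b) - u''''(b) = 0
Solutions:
 u(b) = C1*exp(-2^(1/8)*b) + C2*exp(2^(1/8)*b) + C3*sin(2^(1/8)*b) + C4*cos(2^(1/8)*b)


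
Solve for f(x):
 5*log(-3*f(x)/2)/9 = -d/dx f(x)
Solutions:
 9*Integral(1/(log(-_y) - log(2) + log(3)), (_y, f(x)))/5 = C1 - x


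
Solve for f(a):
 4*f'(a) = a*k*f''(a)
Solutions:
 f(a) = C1 + a^(((re(k) + 4)*re(k) + im(k)^2)/(re(k)^2 + im(k)^2))*(C2*sin(4*log(a)*Abs(im(k))/(re(k)^2 + im(k)^2)) + C3*cos(4*log(a)*im(k)/(re(k)^2 + im(k)^2)))


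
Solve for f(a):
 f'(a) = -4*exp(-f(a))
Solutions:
 f(a) = log(C1 - 4*a)


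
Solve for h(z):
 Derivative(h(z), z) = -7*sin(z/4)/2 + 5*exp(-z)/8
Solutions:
 h(z) = C1 + 14*cos(z/4) - 5*exp(-z)/8


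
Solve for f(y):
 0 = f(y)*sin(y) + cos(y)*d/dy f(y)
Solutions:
 f(y) = C1*cos(y)


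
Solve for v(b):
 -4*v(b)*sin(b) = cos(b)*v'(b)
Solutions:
 v(b) = C1*cos(b)^4


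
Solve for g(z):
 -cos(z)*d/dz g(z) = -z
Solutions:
 g(z) = C1 + Integral(z/cos(z), z)


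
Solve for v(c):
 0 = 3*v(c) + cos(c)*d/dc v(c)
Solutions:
 v(c) = C1*(sin(c) - 1)^(3/2)/(sin(c) + 1)^(3/2)


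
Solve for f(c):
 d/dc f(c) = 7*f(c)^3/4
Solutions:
 f(c) = -sqrt(2)*sqrt(-1/(C1 + 7*c))
 f(c) = sqrt(2)*sqrt(-1/(C1 + 7*c))


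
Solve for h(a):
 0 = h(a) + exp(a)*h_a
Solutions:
 h(a) = C1*exp(exp(-a))


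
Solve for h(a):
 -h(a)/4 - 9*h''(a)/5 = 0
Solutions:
 h(a) = C1*sin(sqrt(5)*a/6) + C2*cos(sqrt(5)*a/6)


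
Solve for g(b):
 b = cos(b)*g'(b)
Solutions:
 g(b) = C1 + Integral(b/cos(b), b)


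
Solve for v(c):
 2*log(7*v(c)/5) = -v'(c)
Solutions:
 -Integral(1/(-log(_y) - log(7) + log(5)), (_y, v(c)))/2 = C1 - c


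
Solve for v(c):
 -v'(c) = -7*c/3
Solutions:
 v(c) = C1 + 7*c^2/6


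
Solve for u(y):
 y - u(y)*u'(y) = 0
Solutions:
 u(y) = -sqrt(C1 + y^2)
 u(y) = sqrt(C1 + y^2)


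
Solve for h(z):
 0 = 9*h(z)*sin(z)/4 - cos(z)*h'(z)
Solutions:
 h(z) = C1/cos(z)^(9/4)


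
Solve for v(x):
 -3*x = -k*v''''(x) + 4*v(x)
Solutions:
 v(x) = C1*exp(-sqrt(2)*x*(1/k)^(1/4)) + C2*exp(sqrt(2)*x*(1/k)^(1/4)) + C3*exp(-sqrt(2)*I*x*(1/k)^(1/4)) + C4*exp(sqrt(2)*I*x*(1/k)^(1/4)) - 3*x/4


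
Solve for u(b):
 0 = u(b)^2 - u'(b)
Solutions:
 u(b) = -1/(C1 + b)


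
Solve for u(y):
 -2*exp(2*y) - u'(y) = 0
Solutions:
 u(y) = C1 - exp(2*y)


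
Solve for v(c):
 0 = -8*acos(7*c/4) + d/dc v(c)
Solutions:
 v(c) = C1 + 8*c*acos(7*c/4) - 8*sqrt(16 - 49*c^2)/7


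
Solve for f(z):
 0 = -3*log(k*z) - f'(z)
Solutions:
 f(z) = C1 - 3*z*log(k*z) + 3*z


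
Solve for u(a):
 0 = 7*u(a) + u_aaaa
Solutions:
 u(a) = (C1*sin(sqrt(2)*7^(1/4)*a/2) + C2*cos(sqrt(2)*7^(1/4)*a/2))*exp(-sqrt(2)*7^(1/4)*a/2) + (C3*sin(sqrt(2)*7^(1/4)*a/2) + C4*cos(sqrt(2)*7^(1/4)*a/2))*exp(sqrt(2)*7^(1/4)*a/2)


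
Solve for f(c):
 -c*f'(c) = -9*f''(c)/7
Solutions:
 f(c) = C1 + C2*erfi(sqrt(14)*c/6)


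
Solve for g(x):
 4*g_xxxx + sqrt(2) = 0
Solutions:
 g(x) = C1 + C2*x + C3*x^2 + C4*x^3 - sqrt(2)*x^4/96


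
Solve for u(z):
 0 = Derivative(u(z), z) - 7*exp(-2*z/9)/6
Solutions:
 u(z) = C1 - 21*exp(-2*z/9)/4


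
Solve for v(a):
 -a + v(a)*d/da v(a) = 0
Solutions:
 v(a) = -sqrt(C1 + a^2)
 v(a) = sqrt(C1 + a^2)


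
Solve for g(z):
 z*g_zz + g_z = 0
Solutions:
 g(z) = C1 + C2*log(z)


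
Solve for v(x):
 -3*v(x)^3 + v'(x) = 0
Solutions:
 v(x) = -sqrt(2)*sqrt(-1/(C1 + 3*x))/2
 v(x) = sqrt(2)*sqrt(-1/(C1 + 3*x))/2


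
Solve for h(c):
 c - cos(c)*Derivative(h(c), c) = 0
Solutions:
 h(c) = C1 + Integral(c/cos(c), c)


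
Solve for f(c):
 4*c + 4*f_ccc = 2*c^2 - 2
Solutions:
 f(c) = C1 + C2*c + C3*c^2 + c^5/120 - c^4/24 - c^3/12


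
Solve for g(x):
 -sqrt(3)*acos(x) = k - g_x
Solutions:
 g(x) = C1 + k*x + sqrt(3)*(x*acos(x) - sqrt(1 - x^2))


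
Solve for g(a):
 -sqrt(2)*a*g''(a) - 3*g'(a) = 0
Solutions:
 g(a) = C1 + C2*a^(1 - 3*sqrt(2)/2)


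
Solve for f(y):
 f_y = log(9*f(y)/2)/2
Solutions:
 2*Integral(1/(-log(_y) - 2*log(3) + log(2)), (_y, f(y))) = C1 - y


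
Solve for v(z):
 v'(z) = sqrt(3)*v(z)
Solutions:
 v(z) = C1*exp(sqrt(3)*z)


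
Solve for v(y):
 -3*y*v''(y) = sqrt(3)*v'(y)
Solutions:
 v(y) = C1 + C2*y^(1 - sqrt(3)/3)


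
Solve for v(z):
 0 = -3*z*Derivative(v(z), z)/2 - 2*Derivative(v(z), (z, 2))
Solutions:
 v(z) = C1 + C2*erf(sqrt(6)*z/4)


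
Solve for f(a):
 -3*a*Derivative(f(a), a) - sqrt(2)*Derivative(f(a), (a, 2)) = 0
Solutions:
 f(a) = C1 + C2*erf(2^(1/4)*sqrt(3)*a/2)


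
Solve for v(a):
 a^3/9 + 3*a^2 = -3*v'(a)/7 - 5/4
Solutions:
 v(a) = C1 - 7*a^4/108 - 7*a^3/3 - 35*a/12


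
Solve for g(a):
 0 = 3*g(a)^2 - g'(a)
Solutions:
 g(a) = -1/(C1 + 3*a)


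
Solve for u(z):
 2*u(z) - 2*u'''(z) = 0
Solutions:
 u(z) = C3*exp(z) + (C1*sin(sqrt(3)*z/2) + C2*cos(sqrt(3)*z/2))*exp(-z/2)


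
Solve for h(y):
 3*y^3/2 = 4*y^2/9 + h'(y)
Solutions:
 h(y) = C1 + 3*y^4/8 - 4*y^3/27


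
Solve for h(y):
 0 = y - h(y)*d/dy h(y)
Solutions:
 h(y) = -sqrt(C1 + y^2)
 h(y) = sqrt(C1 + y^2)


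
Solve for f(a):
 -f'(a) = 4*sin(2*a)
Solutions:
 f(a) = C1 + 2*cos(2*a)


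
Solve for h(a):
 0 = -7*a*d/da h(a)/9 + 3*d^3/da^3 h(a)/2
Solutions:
 h(a) = C1 + Integral(C2*airyai(14^(1/3)*a/3) + C3*airybi(14^(1/3)*a/3), a)


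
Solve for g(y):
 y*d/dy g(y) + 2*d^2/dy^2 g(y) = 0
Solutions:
 g(y) = C1 + C2*erf(y/2)


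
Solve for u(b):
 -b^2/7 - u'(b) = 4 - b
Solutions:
 u(b) = C1 - b^3/21 + b^2/2 - 4*b


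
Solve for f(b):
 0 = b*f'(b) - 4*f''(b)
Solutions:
 f(b) = C1 + C2*erfi(sqrt(2)*b/4)


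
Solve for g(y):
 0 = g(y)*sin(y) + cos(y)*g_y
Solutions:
 g(y) = C1*cos(y)


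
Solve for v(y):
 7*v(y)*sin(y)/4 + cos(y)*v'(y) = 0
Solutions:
 v(y) = C1*cos(y)^(7/4)


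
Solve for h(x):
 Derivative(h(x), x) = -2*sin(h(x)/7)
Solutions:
 2*x + 7*log(cos(h(x)/7) - 1)/2 - 7*log(cos(h(x)/7) + 1)/2 = C1


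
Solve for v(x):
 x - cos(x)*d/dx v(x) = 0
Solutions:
 v(x) = C1 + Integral(x/cos(x), x)


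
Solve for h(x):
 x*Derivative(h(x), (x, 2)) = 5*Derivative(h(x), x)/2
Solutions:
 h(x) = C1 + C2*x^(7/2)


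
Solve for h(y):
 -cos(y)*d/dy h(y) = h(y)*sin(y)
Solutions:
 h(y) = C1*cos(y)


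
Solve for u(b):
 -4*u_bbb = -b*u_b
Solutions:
 u(b) = C1 + Integral(C2*airyai(2^(1/3)*b/2) + C3*airybi(2^(1/3)*b/2), b)


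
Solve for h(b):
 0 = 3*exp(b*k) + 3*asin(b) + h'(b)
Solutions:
 h(b) = C1 - 3*b*asin(b) - 3*sqrt(1 - b^2) - 3*Piecewise((exp(b*k)/k, Ne(k, 0)), (b, True))


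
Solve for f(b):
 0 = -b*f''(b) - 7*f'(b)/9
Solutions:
 f(b) = C1 + C2*b^(2/9)


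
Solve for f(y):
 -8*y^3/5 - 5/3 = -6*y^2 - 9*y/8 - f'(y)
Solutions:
 f(y) = C1 + 2*y^4/5 - 2*y^3 - 9*y^2/16 + 5*y/3


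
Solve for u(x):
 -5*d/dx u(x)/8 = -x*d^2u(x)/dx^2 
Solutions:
 u(x) = C1 + C2*x^(13/8)


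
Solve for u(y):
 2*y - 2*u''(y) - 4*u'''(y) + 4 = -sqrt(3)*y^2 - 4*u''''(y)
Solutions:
 u(y) = C1 + C2*y + C3*exp(y*(1 - sqrt(3))/2) + C4*exp(y*(1 + sqrt(3))/2) + sqrt(3)*y^4/24 + y^3*(1 - 2*sqrt(3))/6 + 3*sqrt(3)*y^2


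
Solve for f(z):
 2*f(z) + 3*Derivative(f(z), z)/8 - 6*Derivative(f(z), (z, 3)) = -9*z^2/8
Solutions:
 f(z) = C1*exp(-3^(1/3)*z*(3^(1/3)/(sqrt(9213) + 96)^(1/3) + (sqrt(9213) + 96)^(1/3))/24)*sin(3^(1/6)*z*(-3^(2/3)*(sqrt(9213) + 96)^(1/3) + 3/(sqrt(9213) + 96)^(1/3))/24) + C2*exp(-3^(1/3)*z*(3^(1/3)/(sqrt(9213) + 96)^(1/3) + (sqrt(9213) + 96)^(1/3))/24)*cos(3^(1/6)*z*(-3^(2/3)*(sqrt(9213) + 96)^(1/3) + 3/(sqrt(9213) + 96)^(1/3))/24) + C3*exp(3^(1/3)*z*(3^(1/3)/(sqrt(9213) + 96)^(1/3) + (sqrt(9213) + 96)^(1/3))/12) - 9*z^2/16 + 27*z/128 - 81/2048


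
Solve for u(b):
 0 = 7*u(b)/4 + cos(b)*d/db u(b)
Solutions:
 u(b) = C1*(sin(b) - 1)^(7/8)/(sin(b) + 1)^(7/8)


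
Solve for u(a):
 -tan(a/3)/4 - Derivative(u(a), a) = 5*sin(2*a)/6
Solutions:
 u(a) = C1 + 3*log(cos(a/3))/4 + 5*cos(2*a)/12


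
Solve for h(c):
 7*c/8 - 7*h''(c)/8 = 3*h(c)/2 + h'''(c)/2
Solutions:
 h(c) = C1*exp(c*(-14 + 49/(72*sqrt(1639) + 2935)^(1/3) + (72*sqrt(1639) + 2935)^(1/3))/24)*sin(sqrt(3)*c*(-(72*sqrt(1639) + 2935)^(1/3) + 49/(72*sqrt(1639) + 2935)^(1/3))/24) + C2*exp(c*(-14 + 49/(72*sqrt(1639) + 2935)^(1/3) + (72*sqrt(1639) + 2935)^(1/3))/24)*cos(sqrt(3)*c*(-(72*sqrt(1639) + 2935)^(1/3) + 49/(72*sqrt(1639) + 2935)^(1/3))/24) + C3*exp(-c*(49/(72*sqrt(1639) + 2935)^(1/3) + 7 + (72*sqrt(1639) + 2935)^(1/3))/12) + 7*c/12


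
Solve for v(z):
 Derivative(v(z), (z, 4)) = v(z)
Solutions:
 v(z) = C1*exp(-z) + C2*exp(z) + C3*sin(z) + C4*cos(z)


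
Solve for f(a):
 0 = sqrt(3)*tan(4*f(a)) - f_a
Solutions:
 f(a) = -asin(C1*exp(4*sqrt(3)*a))/4 + pi/4
 f(a) = asin(C1*exp(4*sqrt(3)*a))/4


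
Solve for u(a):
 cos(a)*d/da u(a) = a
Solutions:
 u(a) = C1 + Integral(a/cos(a), a)


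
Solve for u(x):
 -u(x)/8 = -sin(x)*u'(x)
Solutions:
 u(x) = C1*(cos(x) - 1)^(1/16)/(cos(x) + 1)^(1/16)


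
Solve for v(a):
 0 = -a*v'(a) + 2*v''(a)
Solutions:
 v(a) = C1 + C2*erfi(a/2)


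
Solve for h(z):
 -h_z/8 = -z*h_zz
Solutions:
 h(z) = C1 + C2*z^(9/8)


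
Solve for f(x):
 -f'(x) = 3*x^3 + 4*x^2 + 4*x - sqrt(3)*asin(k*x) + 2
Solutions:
 f(x) = C1 - 3*x^4/4 - 4*x^3/3 - 2*x^2 - 2*x + sqrt(3)*Piecewise((x*asin(k*x) + sqrt(-k^2*x^2 + 1)/k, Ne(k, 0)), (0, True))


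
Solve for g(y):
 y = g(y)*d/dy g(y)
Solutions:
 g(y) = -sqrt(C1 + y^2)
 g(y) = sqrt(C1 + y^2)


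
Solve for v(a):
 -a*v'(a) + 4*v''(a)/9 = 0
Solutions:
 v(a) = C1 + C2*erfi(3*sqrt(2)*a/4)


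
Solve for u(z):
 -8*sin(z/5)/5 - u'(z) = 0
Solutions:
 u(z) = C1 + 8*cos(z/5)


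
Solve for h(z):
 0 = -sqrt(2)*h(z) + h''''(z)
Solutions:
 h(z) = C1*exp(-2^(1/8)*z) + C2*exp(2^(1/8)*z) + C3*sin(2^(1/8)*z) + C4*cos(2^(1/8)*z)


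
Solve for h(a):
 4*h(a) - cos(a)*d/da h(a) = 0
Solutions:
 h(a) = C1*(sin(a)^2 + 2*sin(a) + 1)/(sin(a)^2 - 2*sin(a) + 1)


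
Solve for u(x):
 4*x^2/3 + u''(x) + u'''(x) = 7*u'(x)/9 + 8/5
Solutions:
 u(x) = C1 + C2*exp(x*(-3 + sqrt(37))/6) + C3*exp(-x*(3 + sqrt(37))/6) + 4*x^3/7 + 108*x^2/49 + 13752*x/1715


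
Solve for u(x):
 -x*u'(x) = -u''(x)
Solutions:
 u(x) = C1 + C2*erfi(sqrt(2)*x/2)


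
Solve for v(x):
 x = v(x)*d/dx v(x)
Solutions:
 v(x) = -sqrt(C1 + x^2)
 v(x) = sqrt(C1 + x^2)


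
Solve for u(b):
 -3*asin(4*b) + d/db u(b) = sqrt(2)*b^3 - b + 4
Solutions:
 u(b) = C1 + sqrt(2)*b^4/4 - b^2/2 + 3*b*asin(4*b) + 4*b + 3*sqrt(1 - 16*b^2)/4


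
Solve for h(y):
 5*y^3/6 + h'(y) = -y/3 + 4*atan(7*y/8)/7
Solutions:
 h(y) = C1 - 5*y^4/24 - y^2/6 + 4*y*atan(7*y/8)/7 - 16*log(49*y^2 + 64)/49


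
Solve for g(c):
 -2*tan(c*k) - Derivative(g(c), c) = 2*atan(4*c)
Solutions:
 g(c) = C1 - 2*c*atan(4*c) - 2*Piecewise((-log(cos(c*k))/k, Ne(k, 0)), (0, True)) + log(16*c^2 + 1)/4


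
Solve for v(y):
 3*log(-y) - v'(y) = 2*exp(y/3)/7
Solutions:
 v(y) = C1 + 3*y*log(-y) - 3*y - 6*exp(y/3)/7


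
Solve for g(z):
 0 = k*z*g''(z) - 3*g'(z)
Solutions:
 g(z) = C1 + z^(((re(k) + 3)*re(k) + im(k)^2)/(re(k)^2 + im(k)^2))*(C2*sin(3*log(z)*Abs(im(k))/(re(k)^2 + im(k)^2)) + C3*cos(3*log(z)*im(k)/(re(k)^2 + im(k)^2)))


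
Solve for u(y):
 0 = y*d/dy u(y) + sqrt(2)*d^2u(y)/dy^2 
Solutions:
 u(y) = C1 + C2*erf(2^(1/4)*y/2)


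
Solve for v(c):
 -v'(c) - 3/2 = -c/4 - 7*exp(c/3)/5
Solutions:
 v(c) = C1 + c^2/8 - 3*c/2 + 21*exp(c/3)/5


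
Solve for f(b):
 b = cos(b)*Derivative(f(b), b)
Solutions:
 f(b) = C1 + Integral(b/cos(b), b)


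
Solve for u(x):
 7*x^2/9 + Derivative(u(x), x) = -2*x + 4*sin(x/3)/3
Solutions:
 u(x) = C1 - 7*x^3/27 - x^2 - 4*cos(x/3)


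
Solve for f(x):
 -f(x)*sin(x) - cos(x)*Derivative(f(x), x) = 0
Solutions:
 f(x) = C1*cos(x)


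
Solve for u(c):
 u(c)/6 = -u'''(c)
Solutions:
 u(c) = C3*exp(-6^(2/3)*c/6) + (C1*sin(2^(2/3)*3^(1/6)*c/4) + C2*cos(2^(2/3)*3^(1/6)*c/4))*exp(6^(2/3)*c/12)


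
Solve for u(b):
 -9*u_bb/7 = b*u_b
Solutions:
 u(b) = C1 + C2*erf(sqrt(14)*b/6)


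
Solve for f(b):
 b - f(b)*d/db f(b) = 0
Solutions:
 f(b) = -sqrt(C1 + b^2)
 f(b) = sqrt(C1 + b^2)


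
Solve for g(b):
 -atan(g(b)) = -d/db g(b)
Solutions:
 Integral(1/atan(_y), (_y, g(b))) = C1 + b


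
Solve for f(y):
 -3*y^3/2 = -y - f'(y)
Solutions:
 f(y) = C1 + 3*y^4/8 - y^2/2


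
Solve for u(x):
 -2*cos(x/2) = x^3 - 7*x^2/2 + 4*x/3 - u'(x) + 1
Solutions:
 u(x) = C1 + x^4/4 - 7*x^3/6 + 2*x^2/3 + x + 4*sin(x/2)


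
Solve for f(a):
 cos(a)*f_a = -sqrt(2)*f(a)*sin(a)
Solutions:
 f(a) = C1*cos(a)^(sqrt(2))


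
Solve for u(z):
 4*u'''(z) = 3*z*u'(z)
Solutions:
 u(z) = C1 + Integral(C2*airyai(6^(1/3)*z/2) + C3*airybi(6^(1/3)*z/2), z)


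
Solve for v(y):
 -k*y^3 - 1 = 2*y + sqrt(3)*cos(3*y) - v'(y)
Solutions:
 v(y) = C1 + k*y^4/4 + y^2 + y + sqrt(3)*sin(3*y)/3


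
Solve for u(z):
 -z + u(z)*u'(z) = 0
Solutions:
 u(z) = -sqrt(C1 + z^2)
 u(z) = sqrt(C1 + z^2)


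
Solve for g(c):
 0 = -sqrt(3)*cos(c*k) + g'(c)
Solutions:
 g(c) = C1 + sqrt(3)*sin(c*k)/k


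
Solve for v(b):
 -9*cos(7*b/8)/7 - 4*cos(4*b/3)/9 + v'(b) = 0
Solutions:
 v(b) = C1 + 72*sin(7*b/8)/49 + sin(4*b/3)/3


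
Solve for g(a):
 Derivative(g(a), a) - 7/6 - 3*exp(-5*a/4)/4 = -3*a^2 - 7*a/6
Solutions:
 g(a) = C1 - a^3 - 7*a^2/12 + 7*a/6 - 3*exp(-5*a/4)/5


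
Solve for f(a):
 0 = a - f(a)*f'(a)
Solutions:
 f(a) = -sqrt(C1 + a^2)
 f(a) = sqrt(C1 + a^2)


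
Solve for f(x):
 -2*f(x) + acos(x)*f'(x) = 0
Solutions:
 f(x) = C1*exp(2*Integral(1/acos(x), x))


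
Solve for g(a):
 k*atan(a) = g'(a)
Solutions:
 g(a) = C1 + k*(a*atan(a) - log(a^2 + 1)/2)


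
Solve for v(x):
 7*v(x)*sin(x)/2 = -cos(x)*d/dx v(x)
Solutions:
 v(x) = C1*cos(x)^(7/2)


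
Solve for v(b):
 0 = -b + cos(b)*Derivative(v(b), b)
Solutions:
 v(b) = C1 + Integral(b/cos(b), b)


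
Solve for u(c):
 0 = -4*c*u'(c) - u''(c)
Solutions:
 u(c) = C1 + C2*erf(sqrt(2)*c)


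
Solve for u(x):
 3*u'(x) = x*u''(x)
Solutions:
 u(x) = C1 + C2*x^4


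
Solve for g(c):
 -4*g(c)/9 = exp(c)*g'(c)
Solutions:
 g(c) = C1*exp(4*exp(-c)/9)


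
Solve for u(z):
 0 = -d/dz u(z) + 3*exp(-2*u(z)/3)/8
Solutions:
 u(z) = 3*log(-sqrt(C1 + 3*z)) - 3*log(6) + 3*log(3)/2
 u(z) = 3*log(C1 + 3*z)/2 - 3*log(6) + 3*log(3)/2


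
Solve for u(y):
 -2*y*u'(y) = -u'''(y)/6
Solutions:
 u(y) = C1 + Integral(C2*airyai(12^(1/3)*y) + C3*airybi(12^(1/3)*y), y)


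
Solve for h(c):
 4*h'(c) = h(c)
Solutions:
 h(c) = C1*exp(c/4)


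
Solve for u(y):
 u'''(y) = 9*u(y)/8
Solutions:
 u(y) = C3*exp(3^(2/3)*y/2) + (C1*sin(3*3^(1/6)*y/4) + C2*cos(3*3^(1/6)*y/4))*exp(-3^(2/3)*y/4)


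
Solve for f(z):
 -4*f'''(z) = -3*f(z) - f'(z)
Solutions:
 f(z) = C3*exp(z) + (C1*sin(sqrt(2)*z/2) + C2*cos(sqrt(2)*z/2))*exp(-z/2)


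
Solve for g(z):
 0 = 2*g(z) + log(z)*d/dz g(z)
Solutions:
 g(z) = C1*exp(-2*li(z))


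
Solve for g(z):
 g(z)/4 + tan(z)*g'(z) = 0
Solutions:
 g(z) = C1/sin(z)^(1/4)


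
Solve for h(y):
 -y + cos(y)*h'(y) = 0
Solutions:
 h(y) = C1 + Integral(y/cos(y), y)


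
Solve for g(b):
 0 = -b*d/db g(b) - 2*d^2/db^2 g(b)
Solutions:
 g(b) = C1 + C2*erf(b/2)


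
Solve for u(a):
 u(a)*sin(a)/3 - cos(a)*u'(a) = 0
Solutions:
 u(a) = C1/cos(a)^(1/3)


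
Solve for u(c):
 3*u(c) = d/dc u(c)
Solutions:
 u(c) = C1*exp(3*c)


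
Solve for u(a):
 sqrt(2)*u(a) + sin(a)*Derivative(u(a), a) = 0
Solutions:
 u(a) = C1*(cos(a) + 1)^(sqrt(2)/2)/(cos(a) - 1)^(sqrt(2)/2)


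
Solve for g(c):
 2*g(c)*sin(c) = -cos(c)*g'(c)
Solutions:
 g(c) = C1*cos(c)^2


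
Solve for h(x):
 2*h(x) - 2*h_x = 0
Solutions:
 h(x) = C1*exp(x)


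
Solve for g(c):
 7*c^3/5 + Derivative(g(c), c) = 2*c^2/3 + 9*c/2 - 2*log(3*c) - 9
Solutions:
 g(c) = C1 - 7*c^4/20 + 2*c^3/9 + 9*c^2/4 - 2*c*log(c) - 7*c - 2*c*log(3)


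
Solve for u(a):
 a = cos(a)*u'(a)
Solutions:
 u(a) = C1 + Integral(a/cos(a), a)


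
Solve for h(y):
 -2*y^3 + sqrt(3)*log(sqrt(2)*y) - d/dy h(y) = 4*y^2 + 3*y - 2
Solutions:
 h(y) = C1 - y^4/2 - 4*y^3/3 - 3*y^2/2 + sqrt(3)*y*log(y) - sqrt(3)*y + sqrt(3)*y*log(2)/2 + 2*y


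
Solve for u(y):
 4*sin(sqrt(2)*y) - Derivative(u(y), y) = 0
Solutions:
 u(y) = C1 - 2*sqrt(2)*cos(sqrt(2)*y)


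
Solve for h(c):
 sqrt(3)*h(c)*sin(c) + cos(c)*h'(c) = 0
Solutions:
 h(c) = C1*cos(c)^(sqrt(3))


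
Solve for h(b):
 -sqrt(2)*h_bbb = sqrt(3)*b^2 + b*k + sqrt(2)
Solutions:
 h(b) = C1 + C2*b + C3*b^2 - sqrt(6)*b^5/120 - sqrt(2)*b^4*k/48 - b^3/6


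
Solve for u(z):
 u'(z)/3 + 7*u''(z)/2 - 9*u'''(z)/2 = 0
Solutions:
 u(z) = C1 + C2*exp(z*(7 - sqrt(73))/18) + C3*exp(z*(7 + sqrt(73))/18)


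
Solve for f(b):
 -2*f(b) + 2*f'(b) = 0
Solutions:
 f(b) = C1*exp(b)


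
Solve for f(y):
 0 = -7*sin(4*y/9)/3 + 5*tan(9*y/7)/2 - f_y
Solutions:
 f(y) = C1 - 35*log(cos(9*y/7))/18 + 21*cos(4*y/9)/4


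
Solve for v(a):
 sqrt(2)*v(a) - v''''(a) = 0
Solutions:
 v(a) = C1*exp(-2^(1/8)*a) + C2*exp(2^(1/8)*a) + C3*sin(2^(1/8)*a) + C4*cos(2^(1/8)*a)


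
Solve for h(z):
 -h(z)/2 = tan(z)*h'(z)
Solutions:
 h(z) = C1/sqrt(sin(z))


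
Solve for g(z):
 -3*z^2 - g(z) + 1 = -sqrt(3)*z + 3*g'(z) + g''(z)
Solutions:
 g(z) = C1*exp(z*(-3 + sqrt(5))/2) + C2*exp(-z*(sqrt(5) + 3)/2) - 3*z^2 + sqrt(3)*z + 18*z - 47 - 3*sqrt(3)


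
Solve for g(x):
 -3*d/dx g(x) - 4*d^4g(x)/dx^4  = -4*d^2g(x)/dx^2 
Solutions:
 g(x) = C1 + C2*exp(3^(1/3)*x*(4*3^(1/3)/(sqrt(537) + 27)^(1/3) + (sqrt(537) + 27)^(1/3))/12)*sin(3^(1/6)*x*(-3^(2/3)*(sqrt(537) + 27)^(1/3)/12 + (sqrt(537) + 27)^(-1/3))) + C3*exp(3^(1/3)*x*(4*3^(1/3)/(sqrt(537) + 27)^(1/3) + (sqrt(537) + 27)^(1/3))/12)*cos(3^(1/6)*x*(-3^(2/3)*(sqrt(537) + 27)^(1/3)/12 + (sqrt(537) + 27)^(-1/3))) + C4*exp(-3^(1/3)*x*(4*3^(1/3)/(sqrt(537) + 27)^(1/3) + (sqrt(537) + 27)^(1/3))/6)


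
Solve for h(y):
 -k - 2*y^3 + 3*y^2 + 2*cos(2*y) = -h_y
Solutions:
 h(y) = C1 + k*y + y^4/2 - y^3 - sin(2*y)


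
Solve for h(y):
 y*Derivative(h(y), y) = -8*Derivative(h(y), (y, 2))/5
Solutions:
 h(y) = C1 + C2*erf(sqrt(5)*y/4)


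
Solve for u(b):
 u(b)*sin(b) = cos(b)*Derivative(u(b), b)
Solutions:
 u(b) = C1/cos(b)


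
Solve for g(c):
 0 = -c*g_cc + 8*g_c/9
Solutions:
 g(c) = C1 + C2*c^(17/9)


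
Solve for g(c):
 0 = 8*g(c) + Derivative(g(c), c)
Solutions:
 g(c) = C1*exp(-8*c)


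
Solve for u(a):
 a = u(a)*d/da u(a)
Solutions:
 u(a) = -sqrt(C1 + a^2)
 u(a) = sqrt(C1 + a^2)


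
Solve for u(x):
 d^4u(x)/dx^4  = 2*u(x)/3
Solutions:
 u(x) = C1*exp(-2^(1/4)*3^(3/4)*x/3) + C2*exp(2^(1/4)*3^(3/4)*x/3) + C3*sin(2^(1/4)*3^(3/4)*x/3) + C4*cos(2^(1/4)*3^(3/4)*x/3)


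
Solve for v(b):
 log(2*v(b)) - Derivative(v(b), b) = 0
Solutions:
 -Integral(1/(log(_y) + log(2)), (_y, v(b))) = C1 - b


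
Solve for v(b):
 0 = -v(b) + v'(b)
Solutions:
 v(b) = C1*exp(b)


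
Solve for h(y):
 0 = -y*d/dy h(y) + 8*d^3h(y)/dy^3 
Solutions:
 h(y) = C1 + Integral(C2*airyai(y/2) + C3*airybi(y/2), y)


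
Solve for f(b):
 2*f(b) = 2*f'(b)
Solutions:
 f(b) = C1*exp(b)


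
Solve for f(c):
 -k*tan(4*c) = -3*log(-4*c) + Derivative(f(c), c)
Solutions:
 f(c) = C1 + 3*c*log(-c) - 3*c + 6*c*log(2) + k*log(cos(4*c))/4


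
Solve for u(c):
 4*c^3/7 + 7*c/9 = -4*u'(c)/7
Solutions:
 u(c) = C1 - c^4/4 - 49*c^2/72


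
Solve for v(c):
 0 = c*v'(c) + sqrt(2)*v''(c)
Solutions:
 v(c) = C1 + C2*erf(2^(1/4)*c/2)


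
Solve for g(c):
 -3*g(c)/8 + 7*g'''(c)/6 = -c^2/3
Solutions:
 g(c) = C3*exp(3^(2/3)*98^(1/3)*c/14) + 8*c^2/9 + (C1*sin(3*3^(1/6)*98^(1/3)*c/28) + C2*cos(3*3^(1/6)*98^(1/3)*c/28))*exp(-3^(2/3)*98^(1/3)*c/28)


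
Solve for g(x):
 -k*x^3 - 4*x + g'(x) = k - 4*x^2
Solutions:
 g(x) = C1 + k*x^4/4 + k*x - 4*x^3/3 + 2*x^2


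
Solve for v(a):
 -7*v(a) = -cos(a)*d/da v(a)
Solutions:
 v(a) = C1*sqrt(sin(a) + 1)*(sin(a)^3 + 3*sin(a)^2 + 3*sin(a) + 1)/(sqrt(sin(a) - 1)*(sin(a)^3 - 3*sin(a)^2 + 3*sin(a) - 1))


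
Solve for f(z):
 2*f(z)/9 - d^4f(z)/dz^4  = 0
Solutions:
 f(z) = C1*exp(-2^(1/4)*sqrt(3)*z/3) + C2*exp(2^(1/4)*sqrt(3)*z/3) + C3*sin(2^(1/4)*sqrt(3)*z/3) + C4*cos(2^(1/4)*sqrt(3)*z/3)


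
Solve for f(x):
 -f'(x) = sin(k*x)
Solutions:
 f(x) = C1 + cos(k*x)/k


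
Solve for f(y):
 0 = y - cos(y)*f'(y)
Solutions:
 f(y) = C1 + Integral(y/cos(y), y)


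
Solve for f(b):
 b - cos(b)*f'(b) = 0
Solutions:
 f(b) = C1 + Integral(b/cos(b), b)


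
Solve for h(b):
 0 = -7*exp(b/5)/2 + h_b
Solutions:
 h(b) = C1 + 35*exp(b/5)/2


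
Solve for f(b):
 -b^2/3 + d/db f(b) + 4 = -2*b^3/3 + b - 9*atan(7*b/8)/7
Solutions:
 f(b) = C1 - b^4/6 + b^3/9 + b^2/2 - 9*b*atan(7*b/8)/7 - 4*b + 36*log(49*b^2 + 64)/49


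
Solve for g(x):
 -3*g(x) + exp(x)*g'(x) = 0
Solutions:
 g(x) = C1*exp(-3*exp(-x))


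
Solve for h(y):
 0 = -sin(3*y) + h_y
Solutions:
 h(y) = C1 - cos(3*y)/3


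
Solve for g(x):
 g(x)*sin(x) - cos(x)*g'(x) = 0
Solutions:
 g(x) = C1/cos(x)


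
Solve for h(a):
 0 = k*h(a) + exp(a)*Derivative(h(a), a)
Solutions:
 h(a) = C1*exp(k*exp(-a))


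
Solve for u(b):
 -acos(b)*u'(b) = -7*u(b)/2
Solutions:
 u(b) = C1*exp(7*Integral(1/acos(b), b)/2)


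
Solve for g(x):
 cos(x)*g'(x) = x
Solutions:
 g(x) = C1 + Integral(x/cos(x), x)


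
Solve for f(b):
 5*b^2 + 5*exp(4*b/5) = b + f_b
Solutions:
 f(b) = C1 + 5*b^3/3 - b^2/2 + 25*exp(4*b/5)/4


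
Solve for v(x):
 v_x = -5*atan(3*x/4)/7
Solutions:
 v(x) = C1 - 5*x*atan(3*x/4)/7 + 10*log(9*x^2 + 16)/21


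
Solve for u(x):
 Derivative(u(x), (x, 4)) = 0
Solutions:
 u(x) = C1 + C2*x + C3*x^2 + C4*x^3


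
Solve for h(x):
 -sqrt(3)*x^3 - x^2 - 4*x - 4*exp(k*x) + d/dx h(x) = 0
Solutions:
 h(x) = C1 + sqrt(3)*x^4/4 + x^3/3 + 2*x^2 + 4*exp(k*x)/k


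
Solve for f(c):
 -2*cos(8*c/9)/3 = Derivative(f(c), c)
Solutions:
 f(c) = C1 - 3*sin(8*c/9)/4


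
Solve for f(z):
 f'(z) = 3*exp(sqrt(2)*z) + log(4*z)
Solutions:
 f(z) = C1 + z*log(z) + z*(-1 + 2*log(2)) + 3*sqrt(2)*exp(sqrt(2)*z)/2


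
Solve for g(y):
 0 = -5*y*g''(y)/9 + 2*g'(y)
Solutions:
 g(y) = C1 + C2*y^(23/5)


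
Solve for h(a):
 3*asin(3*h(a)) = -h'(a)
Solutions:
 Integral(1/asin(3*_y), (_y, h(a))) = C1 - 3*a


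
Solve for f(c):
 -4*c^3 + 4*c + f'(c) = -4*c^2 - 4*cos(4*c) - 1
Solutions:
 f(c) = C1 + c^4 - 4*c^3/3 - 2*c^2 - c - sin(4*c)


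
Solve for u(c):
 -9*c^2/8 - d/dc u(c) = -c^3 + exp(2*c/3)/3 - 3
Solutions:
 u(c) = C1 + c^4/4 - 3*c^3/8 + 3*c - exp(2*c/3)/2


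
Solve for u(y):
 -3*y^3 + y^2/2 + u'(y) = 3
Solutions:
 u(y) = C1 + 3*y^4/4 - y^3/6 + 3*y


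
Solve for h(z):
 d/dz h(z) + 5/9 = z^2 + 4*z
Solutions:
 h(z) = C1 + z^3/3 + 2*z^2 - 5*z/9


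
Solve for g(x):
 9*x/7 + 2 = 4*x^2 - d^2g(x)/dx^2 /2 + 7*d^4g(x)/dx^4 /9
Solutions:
 g(x) = C1 + C2*x + C3*exp(-3*sqrt(14)*x/14) + C4*exp(3*sqrt(14)*x/14) + 2*x^4/3 - 3*x^3/7 + 94*x^2/9


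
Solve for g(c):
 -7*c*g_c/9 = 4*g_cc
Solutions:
 g(c) = C1 + C2*erf(sqrt(14)*c/12)


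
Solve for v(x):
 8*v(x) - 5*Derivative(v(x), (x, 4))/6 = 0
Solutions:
 v(x) = C1*exp(-2*3^(1/4)*5^(3/4)*x/5) + C2*exp(2*3^(1/4)*5^(3/4)*x/5) + C3*sin(2*3^(1/4)*5^(3/4)*x/5) + C4*cos(2*3^(1/4)*5^(3/4)*x/5)


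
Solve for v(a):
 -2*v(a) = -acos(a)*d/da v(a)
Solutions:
 v(a) = C1*exp(2*Integral(1/acos(a), a))


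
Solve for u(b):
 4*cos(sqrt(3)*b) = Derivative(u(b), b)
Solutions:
 u(b) = C1 + 4*sqrt(3)*sin(sqrt(3)*b)/3


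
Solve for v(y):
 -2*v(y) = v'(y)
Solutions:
 v(y) = C1*exp(-2*y)


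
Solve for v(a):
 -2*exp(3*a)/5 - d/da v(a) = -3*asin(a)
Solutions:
 v(a) = C1 + 3*a*asin(a) + 3*sqrt(1 - a^2) - 2*exp(3*a)/15


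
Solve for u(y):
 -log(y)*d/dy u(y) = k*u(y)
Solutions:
 u(y) = C1*exp(-k*li(y))


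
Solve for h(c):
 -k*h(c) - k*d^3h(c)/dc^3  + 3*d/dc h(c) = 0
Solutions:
 h(c) = C1*exp(-2^(1/3)*c*(2^(1/3)*(sqrt(1 - 4/k^3) + 1)^(1/3)/2 + 1/(k*(sqrt(1 - 4/k^3) + 1)^(1/3)))) + C2*exp(2^(1/3)*c*(2^(1/3)*(sqrt(1 - 4/k^3) + 1)^(1/3)/4 - 2^(1/3)*sqrt(3)*I*(sqrt(1 - 4/k^3) + 1)^(1/3)/4 - 2/(k*(-1 + sqrt(3)*I)*(sqrt(1 - 4/k^3) + 1)^(1/3)))) + C3*exp(2^(1/3)*c*(2^(1/3)*(sqrt(1 - 4/k^3) + 1)^(1/3)/4 + 2^(1/3)*sqrt(3)*I*(sqrt(1 - 4/k^3) + 1)^(1/3)/4 + 2/(k*(1 + sqrt(3)*I)*(sqrt(1 - 4/k^3) + 1)^(1/3))))


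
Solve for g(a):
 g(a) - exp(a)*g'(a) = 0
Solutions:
 g(a) = C1*exp(-exp(-a))


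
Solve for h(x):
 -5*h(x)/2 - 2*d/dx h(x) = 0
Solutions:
 h(x) = C1*exp(-5*x/4)


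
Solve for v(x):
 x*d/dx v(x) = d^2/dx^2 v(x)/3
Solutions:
 v(x) = C1 + C2*erfi(sqrt(6)*x/2)


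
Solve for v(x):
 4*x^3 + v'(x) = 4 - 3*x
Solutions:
 v(x) = C1 - x^4 - 3*x^2/2 + 4*x


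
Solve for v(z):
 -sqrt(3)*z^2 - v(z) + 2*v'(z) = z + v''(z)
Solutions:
 v(z) = -sqrt(3)*z^2 - 4*sqrt(3)*z - z + (C1 + C2*z)*exp(z) - 6*sqrt(3) - 2


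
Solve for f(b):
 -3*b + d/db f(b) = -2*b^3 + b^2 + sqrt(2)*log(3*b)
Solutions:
 f(b) = C1 - b^4/2 + b^3/3 + 3*b^2/2 + sqrt(2)*b*log(b) - sqrt(2)*b + sqrt(2)*b*log(3)


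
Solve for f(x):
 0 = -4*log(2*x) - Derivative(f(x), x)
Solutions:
 f(x) = C1 - 4*x*log(x) - x*log(16) + 4*x


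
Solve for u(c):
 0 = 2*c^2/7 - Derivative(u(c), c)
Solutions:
 u(c) = C1 + 2*c^3/21


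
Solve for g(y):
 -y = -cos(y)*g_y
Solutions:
 g(y) = C1 + Integral(y/cos(y), y)


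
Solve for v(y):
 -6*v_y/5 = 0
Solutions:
 v(y) = C1


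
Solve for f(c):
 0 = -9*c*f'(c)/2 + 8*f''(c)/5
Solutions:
 f(c) = C1 + C2*erfi(3*sqrt(10)*c/8)


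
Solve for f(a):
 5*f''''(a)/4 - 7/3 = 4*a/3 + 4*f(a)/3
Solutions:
 f(a) = C1*exp(-2*15^(3/4)*a/15) + C2*exp(2*15^(3/4)*a/15) + C3*sin(2*15^(3/4)*a/15) + C4*cos(2*15^(3/4)*a/15) - a - 7/4


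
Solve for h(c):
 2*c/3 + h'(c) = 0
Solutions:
 h(c) = C1 - c^2/3


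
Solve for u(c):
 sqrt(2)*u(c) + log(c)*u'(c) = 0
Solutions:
 u(c) = C1*exp(-sqrt(2)*li(c))


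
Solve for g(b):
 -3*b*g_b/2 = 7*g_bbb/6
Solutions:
 g(b) = C1 + Integral(C2*airyai(-21^(2/3)*b/7) + C3*airybi(-21^(2/3)*b/7), b)


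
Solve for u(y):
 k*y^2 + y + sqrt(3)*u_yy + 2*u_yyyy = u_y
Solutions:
 u(y) = C1 + C2*exp(-y*(-2^(2/3)*3^(5/6)/(3 + sqrt(2*sqrt(3) + 9))^(1/3) + 18^(1/3)*(3 + sqrt(2*sqrt(3) + 9))^(1/3))/12)*sin(y*(12^(1/3)/(3 + sqrt(2*sqrt(3) + 9))^(1/3) + 2^(1/3)*3^(1/6)*(3 + sqrt(2*sqrt(3) + 9))^(1/3))/4) + C3*exp(-y*(-2^(2/3)*3^(5/6)/(3 + sqrt(2*sqrt(3) + 9))^(1/3) + 18^(1/3)*(3 + sqrt(2*sqrt(3) + 9))^(1/3))/12)*cos(y*(12^(1/3)/(3 + sqrt(2*sqrt(3) + 9))^(1/3) + 2^(1/3)*3^(1/6)*(3 + sqrt(2*sqrt(3) + 9))^(1/3))/4) + C4*exp(y*(-2^(2/3)*3^(5/6)/(3 + sqrt(2*sqrt(3) + 9))^(1/3) + 18^(1/3)*(3 + sqrt(2*sqrt(3) + 9))^(1/3))/6) + k*y^3/3 + sqrt(3)*k*y^2 + 6*k*y + y^2/2 + sqrt(3)*y


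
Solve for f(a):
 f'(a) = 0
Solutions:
 f(a) = C1


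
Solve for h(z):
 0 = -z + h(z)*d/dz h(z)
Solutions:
 h(z) = -sqrt(C1 + z^2)
 h(z) = sqrt(C1 + z^2)


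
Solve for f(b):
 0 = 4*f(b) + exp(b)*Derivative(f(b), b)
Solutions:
 f(b) = C1*exp(4*exp(-b))


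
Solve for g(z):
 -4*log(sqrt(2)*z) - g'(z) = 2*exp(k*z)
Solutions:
 g(z) = C1 - 4*z*log(z) + 2*z*(2 - log(2)) + Piecewise((-2*exp(k*z)/k, Ne(k, 0)), (-2*z, True))


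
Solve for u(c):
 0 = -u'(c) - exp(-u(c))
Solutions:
 u(c) = log(C1 - c)


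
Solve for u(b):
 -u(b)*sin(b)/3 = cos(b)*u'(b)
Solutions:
 u(b) = C1*cos(b)^(1/3)


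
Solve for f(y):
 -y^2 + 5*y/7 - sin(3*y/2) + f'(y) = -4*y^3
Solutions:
 f(y) = C1 - y^4 + y^3/3 - 5*y^2/14 - 2*cos(3*y/2)/3


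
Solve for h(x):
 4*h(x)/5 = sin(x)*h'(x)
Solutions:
 h(x) = C1*(cos(x) - 1)^(2/5)/(cos(x) + 1)^(2/5)


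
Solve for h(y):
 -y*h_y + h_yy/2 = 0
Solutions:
 h(y) = C1 + C2*erfi(y)


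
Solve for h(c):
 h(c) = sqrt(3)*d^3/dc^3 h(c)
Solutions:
 h(c) = C3*exp(3^(5/6)*c/3) + (C1*sin(3^(1/3)*c/2) + C2*cos(3^(1/3)*c/2))*exp(-3^(5/6)*c/6)


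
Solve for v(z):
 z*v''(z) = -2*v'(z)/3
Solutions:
 v(z) = C1 + C2*z^(1/3)


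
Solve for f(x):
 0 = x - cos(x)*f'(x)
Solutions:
 f(x) = C1 + Integral(x/cos(x), x)


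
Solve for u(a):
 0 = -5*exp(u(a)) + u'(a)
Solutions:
 u(a) = log(-1/(C1 + 5*a))


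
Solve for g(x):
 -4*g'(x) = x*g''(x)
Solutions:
 g(x) = C1 + C2/x^3


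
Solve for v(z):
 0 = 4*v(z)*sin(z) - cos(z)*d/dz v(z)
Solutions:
 v(z) = C1/cos(z)^4


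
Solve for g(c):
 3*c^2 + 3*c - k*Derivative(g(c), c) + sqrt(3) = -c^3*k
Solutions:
 g(c) = C1 + c^4/4 + c^3/k + 3*c^2/(2*k) + sqrt(3)*c/k


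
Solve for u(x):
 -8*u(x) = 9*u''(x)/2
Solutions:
 u(x) = C1*sin(4*x/3) + C2*cos(4*x/3)


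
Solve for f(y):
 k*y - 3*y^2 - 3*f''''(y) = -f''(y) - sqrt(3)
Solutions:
 f(y) = C1 + C2*y + C3*exp(-sqrt(3)*y/3) + C4*exp(sqrt(3)*y/3) - k*y^3/6 + y^4/4 + y^2*(9 - sqrt(3)/2)


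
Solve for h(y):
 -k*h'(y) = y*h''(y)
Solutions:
 h(y) = C1 + y^(1 - re(k))*(C2*sin(log(y)*Abs(im(k))) + C3*cos(log(y)*im(k)))


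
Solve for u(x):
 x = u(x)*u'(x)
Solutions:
 u(x) = -sqrt(C1 + x^2)
 u(x) = sqrt(C1 + x^2)


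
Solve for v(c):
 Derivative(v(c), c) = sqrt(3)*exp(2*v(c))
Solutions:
 v(c) = log(-sqrt(-1/(C1 + sqrt(3)*c))) - log(2)/2
 v(c) = log(-1/(C1 + sqrt(3)*c))/2 - log(2)/2


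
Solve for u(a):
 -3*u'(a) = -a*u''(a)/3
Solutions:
 u(a) = C1 + C2*a^10


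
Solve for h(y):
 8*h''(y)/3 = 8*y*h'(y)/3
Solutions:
 h(y) = C1 + C2*erfi(sqrt(2)*y/2)


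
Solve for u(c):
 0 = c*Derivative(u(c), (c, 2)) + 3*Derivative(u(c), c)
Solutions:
 u(c) = C1 + C2/c^2


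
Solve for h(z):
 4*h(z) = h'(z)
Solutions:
 h(z) = C1*exp(4*z)


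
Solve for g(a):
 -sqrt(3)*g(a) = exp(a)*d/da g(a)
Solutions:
 g(a) = C1*exp(sqrt(3)*exp(-a))


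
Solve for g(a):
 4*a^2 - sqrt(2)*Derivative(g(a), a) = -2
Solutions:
 g(a) = C1 + 2*sqrt(2)*a^3/3 + sqrt(2)*a


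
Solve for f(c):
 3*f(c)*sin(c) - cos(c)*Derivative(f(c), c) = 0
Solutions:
 f(c) = C1/cos(c)^3


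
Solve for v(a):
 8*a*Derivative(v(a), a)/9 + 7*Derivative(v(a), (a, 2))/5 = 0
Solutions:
 v(a) = C1 + C2*erf(2*sqrt(35)*a/21)


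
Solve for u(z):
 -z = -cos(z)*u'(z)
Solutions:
 u(z) = C1 + Integral(z/cos(z), z)


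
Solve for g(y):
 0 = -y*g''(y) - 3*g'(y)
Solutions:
 g(y) = C1 + C2/y^2


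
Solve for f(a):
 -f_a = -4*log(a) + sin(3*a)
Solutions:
 f(a) = C1 + 4*a*log(a) - 4*a + cos(3*a)/3


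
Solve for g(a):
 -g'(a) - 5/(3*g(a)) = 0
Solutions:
 g(a) = -sqrt(C1 - 30*a)/3
 g(a) = sqrt(C1 - 30*a)/3


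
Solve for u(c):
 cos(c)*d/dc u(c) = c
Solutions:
 u(c) = C1 + Integral(c/cos(c), c)


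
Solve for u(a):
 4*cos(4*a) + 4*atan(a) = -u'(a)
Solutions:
 u(a) = C1 - 4*a*atan(a) + 2*log(a^2 + 1) - sin(4*a)


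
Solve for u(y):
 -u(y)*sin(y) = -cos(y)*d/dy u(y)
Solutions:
 u(y) = C1/cos(y)


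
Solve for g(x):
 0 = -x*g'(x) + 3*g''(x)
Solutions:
 g(x) = C1 + C2*erfi(sqrt(6)*x/6)
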